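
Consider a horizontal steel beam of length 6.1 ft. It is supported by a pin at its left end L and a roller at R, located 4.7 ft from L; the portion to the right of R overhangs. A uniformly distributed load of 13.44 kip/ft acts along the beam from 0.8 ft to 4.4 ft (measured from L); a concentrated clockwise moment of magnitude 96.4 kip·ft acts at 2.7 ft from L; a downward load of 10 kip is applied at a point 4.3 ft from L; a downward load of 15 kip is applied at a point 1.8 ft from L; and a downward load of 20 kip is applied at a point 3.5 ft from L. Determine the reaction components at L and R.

L_x = 0, L_y = 16.32 kip, R_y = 77.06 kip

Resultant of the distributed load: 13.44 × 3.6 = 48.384 kip at 2.6 ft from L.
Moments about L: R_y·4.7 − (13.44·3.6)·2.6 − 96.4 − 10·4.3 − 15·1.8 − 20·3.5 = 0 → R_y = 362.1984/4.7 = 77.0635 ≈ 77.06 kip.
ΣF_y = 0: L_y + 77.0635 − 13.44·3.6 − 10 − 15 − 20 = 0 → L_y = 16.32 kip.
ΣF_x = 0: no horizontal applied forces, so L_x = 0.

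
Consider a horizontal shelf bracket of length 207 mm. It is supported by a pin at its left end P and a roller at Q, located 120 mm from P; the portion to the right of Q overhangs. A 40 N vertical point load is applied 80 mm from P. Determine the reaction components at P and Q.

P_x = 0, P_y = 13.33 N, Q_y = 26.67 N

ΣM about P: Q_y·120 − 40·80 = 0 → Q_y = 3200/120 = 26.6667 ≈ 26.67 N.
ΣF_y = 0: P_y + 26.6667 − 40 = 0 → P_y = 13.33 N.
ΣF_x = 0: no horizontal applied forces, so P_x = 0.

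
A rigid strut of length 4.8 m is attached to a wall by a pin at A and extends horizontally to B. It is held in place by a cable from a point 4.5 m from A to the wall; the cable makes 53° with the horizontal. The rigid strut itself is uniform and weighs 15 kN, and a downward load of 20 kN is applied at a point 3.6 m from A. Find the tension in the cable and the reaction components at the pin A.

T = 30.05 kN, A_x = 18.09 kN, A_y = 11.00 kN

ΣM about A: T·sin53°·4.5 − 15·2.4 − 20·3.6 = 0 → T = 108/(4.5·0.798636) = 30.0512 ≈ 30.05 kN.
ΣF_x = 0: A_x − T·cos53° = 0 → A_x = 30.0512 × 0.601815 = 18.09 kN.
ΣF_y = 0: A_y + T·sin53° − 15 − 20 = 0 → A_y = 35 − 30.0512 × 0.798636 = 11.00 kN.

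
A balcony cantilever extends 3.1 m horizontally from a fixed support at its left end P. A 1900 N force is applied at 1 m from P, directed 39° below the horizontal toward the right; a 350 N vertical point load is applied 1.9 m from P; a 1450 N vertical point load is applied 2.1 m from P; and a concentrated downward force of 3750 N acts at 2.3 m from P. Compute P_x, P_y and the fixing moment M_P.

ΣF_x = 0: P_x + 1900·cos39° = 0 → P_x = -1477 N.
ΣF_y = 0: P_y − 1900·sin39° − 350 − 1450 − 3750 = 0 → P_y = 6746 N.
ΣM about P: M_P − 1900·sin39°·1 − 350·1.9 − 1450·2.1 − 3750·2.3 = 0 → M_P = 13530 N·m.

P_x = -1477 N, P_y = 6746 N, M_P = 13530 N·m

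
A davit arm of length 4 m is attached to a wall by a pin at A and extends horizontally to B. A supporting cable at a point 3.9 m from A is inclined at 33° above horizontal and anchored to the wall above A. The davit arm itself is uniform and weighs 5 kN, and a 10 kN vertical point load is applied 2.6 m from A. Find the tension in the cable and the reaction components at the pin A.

T = 16.95 kN, A_x = 14.21 kN, A_y = 5.769 kN

ΣM about A: T·sin33°·3.9 − 5·2 − 10·2.6 = 0 → T = 36/(3.9·0.544639) = 16.9484 ≈ 16.95 kN.
ΣF_x = 0: A_x − T·cos33° = 0 → A_x = 16.9484 × 0.838671 = 14.21 kN.
ΣF_y = 0: A_y + T·sin33° − 5 − 10 = 0 → A_y = 15 − 16.9484 × 0.544639 = 5.769 kN.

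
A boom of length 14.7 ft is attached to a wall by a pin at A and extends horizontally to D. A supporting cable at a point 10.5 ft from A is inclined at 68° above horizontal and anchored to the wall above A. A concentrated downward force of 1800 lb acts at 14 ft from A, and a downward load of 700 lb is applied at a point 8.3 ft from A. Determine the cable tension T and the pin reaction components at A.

T = 3185 lb, A_x = 1193 lb, A_y = -453.3 lb

ΣM about A: T·sin68°·10.5 − 1800·14 − 700·8.3 = 0 → T = 31010/(10.5·0.927184) = 3185.27 ≈ 3185 lb.
ΣF_x = 0: A_x − T·cos68° = 0 → A_x = 3185.27 × 0.374607 = 1193 lb.
ΣF_y = 0: A_y + T·sin68° − 1800 − 700 = 0 → A_y = 2500 − 3185.27 × 0.927184 = -453.3 lb.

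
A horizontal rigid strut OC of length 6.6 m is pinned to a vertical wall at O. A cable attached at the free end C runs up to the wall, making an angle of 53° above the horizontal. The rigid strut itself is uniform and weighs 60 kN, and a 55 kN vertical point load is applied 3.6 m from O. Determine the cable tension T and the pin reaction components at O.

ΣM about O: T·sin53°·6.6 − 60·3.3 − 55·3.6 = 0 → T = 396/(6.6·0.798636) = 75.1281 ≈ 75.13 kN.
ΣF_x = 0: O_x − T·cos53° = 0 → O_x = 75.1281 × 0.601815 = 45.21 kN.
ΣF_y = 0: O_y + T·sin53° − 60 − 55 = 0 → O_y = 115 − 75.1281 × 0.798636 = 55.00 kN.

T = 75.13 kN, O_x = 45.21 kN, O_y = 55.00 kN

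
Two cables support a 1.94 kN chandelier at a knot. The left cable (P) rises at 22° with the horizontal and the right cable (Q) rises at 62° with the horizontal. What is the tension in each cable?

T_P = 0.9158 kN, T_Q = 1.809 kN

ΣF_x = 0: −T_P·cos22° + T_Q·cos62° = 0 → T_Q = 1.97495·T_P.
ΣF_y = 0: T_P·sin22° + T_Q·sin62° = 1.94.
Substitute: T_P·(0.374607 + 1.97495·0.882948) = 1.94 → T_P = 0.915792 ≈ 0.9158 kN.
Then T_Q = 1.97495 × 0.915792 = 1.809 kN.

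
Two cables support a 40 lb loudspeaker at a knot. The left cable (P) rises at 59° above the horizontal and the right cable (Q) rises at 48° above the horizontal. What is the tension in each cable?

ΣF_x = 0: −T_P·cos59° + T_Q·cos48° = 0 → T_Q = 0.769712·T_P.
ΣF_y = 0: T_P·sin59° + T_Q·sin48° = 40.
Substitute: T_P·(0.857167 + 0.769712·0.743145) = 40 → T_P = 27.9882 ≈ 27.99 lb.
Then T_Q = 0.769712 × 27.9882 = 21.54 lb.

T_P = 27.99 lb, T_Q = 21.54 lb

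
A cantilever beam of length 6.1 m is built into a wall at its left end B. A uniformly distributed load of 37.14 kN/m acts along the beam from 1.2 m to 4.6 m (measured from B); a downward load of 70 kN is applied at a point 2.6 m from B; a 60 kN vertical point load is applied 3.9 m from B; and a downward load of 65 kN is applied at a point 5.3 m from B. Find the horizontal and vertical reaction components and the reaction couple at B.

B_x = 0, B_y = 321.3 kN, M_B = 1127 kN·m

Resultant of the distributed load: 37.14 × 3.4 = 126.276 kN at 2.9 m from B.
ΣF_x = 0: B_x = 0.
ΣF_y = 0: B_y − 37.14·3.4 − 70 − 60 − 65 = 0 → B_y = 321.3 kN.
ΣM about B: M_B − (37.14·3.4)·2.9 − 70·2.6 − 60·3.9 − 65·5.3 = 0 → M_B = 1127 kN·m.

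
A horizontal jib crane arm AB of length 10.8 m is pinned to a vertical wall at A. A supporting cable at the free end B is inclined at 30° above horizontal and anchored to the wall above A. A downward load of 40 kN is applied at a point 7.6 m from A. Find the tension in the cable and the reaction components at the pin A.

ΣM about A: T·sin30°·10.8 − 40·7.6 = 0 → T = 304/(10.8·0.5) = 56.2963 ≈ 56.30 kN.
ΣF_x = 0: A_x − T·cos30° = 0 → A_x = 56.2963 × 0.866025 = 48.75 kN.
ΣF_y = 0: A_y + T·sin30° − 40 = 0 → A_y = 40 − 56.2963 × 0.5 = 11.85 kN.

T = 56.30 kN, A_x = 48.75 kN, A_y = 11.85 kN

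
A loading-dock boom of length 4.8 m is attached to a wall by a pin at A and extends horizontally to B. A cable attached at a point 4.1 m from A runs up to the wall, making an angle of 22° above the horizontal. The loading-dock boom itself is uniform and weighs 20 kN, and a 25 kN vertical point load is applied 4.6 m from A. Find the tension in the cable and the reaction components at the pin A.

T = 106.1 kN, A_x = 98.40 kN, A_y = 5.244 kN

ΣM about A: T·sin22°·4.1 − 20·2.4 − 25·4.6 = 0 → T = 163/(4.1·0.374607) = 106.127 ≈ 106.1 kN.
ΣF_x = 0: A_x − T·cos22° = 0 → A_x = 106.127 × 0.927184 = 98.40 kN.
ΣF_y = 0: A_y + T·sin22° − 20 − 25 = 0 → A_y = 45 − 106.127 × 0.374607 = 5.244 kN.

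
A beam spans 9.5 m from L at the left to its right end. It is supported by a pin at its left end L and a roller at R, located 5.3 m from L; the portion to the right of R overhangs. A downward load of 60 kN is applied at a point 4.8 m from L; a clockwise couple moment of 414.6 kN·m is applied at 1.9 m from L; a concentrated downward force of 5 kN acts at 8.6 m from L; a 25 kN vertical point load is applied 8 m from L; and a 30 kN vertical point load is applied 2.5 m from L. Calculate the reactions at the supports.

Moments about L: R_y·5.3 − 60·4.8 − 414.6 − 5·8.6 − 25·8 − 30·2.5 = 0 → R_y = 1020.6/5.3 = 192.566 ≈ 192.6 kN.
ΣF_y = 0: L_y + 192.566 − 60 − 5 − 25 − 30 = 0 → L_y = -72.57 kN.
ΣF_x = 0: no horizontal applied forces, so L_x = 0.

L_x = 0, L_y = -72.57 kN, R_y = 192.6 kN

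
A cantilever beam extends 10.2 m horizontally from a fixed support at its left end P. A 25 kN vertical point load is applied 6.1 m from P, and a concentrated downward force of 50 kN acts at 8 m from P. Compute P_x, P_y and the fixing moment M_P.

P_x = 0, P_y = 75.00 kN, M_P = 552.5 kN·m

ΣF_x = 0: P_x = 0.
ΣF_y = 0: P_y − 25 − 50 = 0 → P_y = 75.00 kN.
ΣM about P: M_P − 25·6.1 − 50·8 = 0 → M_P = 552.5 kN·m.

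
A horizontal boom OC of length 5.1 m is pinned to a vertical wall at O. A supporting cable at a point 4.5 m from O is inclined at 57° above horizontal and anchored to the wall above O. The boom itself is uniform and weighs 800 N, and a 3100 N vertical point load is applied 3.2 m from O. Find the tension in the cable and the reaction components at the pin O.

ΣM about O: T·sin57°·4.5 − 800·2.55 − 3100·3.2 = 0 → T = 11960/(4.5·0.838671) = 3169.04 ≈ 3169 N.
ΣF_x = 0: O_x − T·cos57° = 0 → O_x = 3169.04 × 0.544639 = 1726 N.
ΣF_y = 0: O_y + T·sin57° − 800 − 3100 = 0 → O_y = 3900 − 3169.04 × 0.838671 = 1242 N.

T = 3169 N, O_x = 1726 N, O_y = 1242 N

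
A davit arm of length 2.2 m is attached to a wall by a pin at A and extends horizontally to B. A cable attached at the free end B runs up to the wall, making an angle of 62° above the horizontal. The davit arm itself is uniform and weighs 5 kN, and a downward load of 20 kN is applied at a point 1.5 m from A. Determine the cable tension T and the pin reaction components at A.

ΣM about A: T·sin62°·2.2 − 5·1.1 − 20·1.5 = 0 → T = 35.5/(2.2·0.882948) = 18.2756 ≈ 18.28 kN.
ΣF_x = 0: A_x − T·cos62° = 0 → A_x = 18.2756 × 0.469472 = 8.580 kN.
ΣF_y = 0: A_y + T·sin62° − 5 − 20 = 0 → A_y = 25 − 18.2756 × 0.882948 = 8.864 kN.

T = 18.28 kN, A_x = 8.580 kN, A_y = 8.864 kN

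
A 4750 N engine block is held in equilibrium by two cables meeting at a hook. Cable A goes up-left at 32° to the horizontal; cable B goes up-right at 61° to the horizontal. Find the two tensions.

T_A = 2306 N, T_B = 4034 N

ΣF_x = 0: −T_A·cos32° + T_B·cos61° = 0 → T_B = 1.74924·T_A.
ΣF_y = 0: T_A·sin32° + T_B·sin61° = 4750.
Substitute: T_A·(0.529919 + 1.74924·0.87462) = 4750 → T_A = 2306.01 ≈ 2306 N.
Then T_B = 1.74924 × 2306.01 = 4034 N.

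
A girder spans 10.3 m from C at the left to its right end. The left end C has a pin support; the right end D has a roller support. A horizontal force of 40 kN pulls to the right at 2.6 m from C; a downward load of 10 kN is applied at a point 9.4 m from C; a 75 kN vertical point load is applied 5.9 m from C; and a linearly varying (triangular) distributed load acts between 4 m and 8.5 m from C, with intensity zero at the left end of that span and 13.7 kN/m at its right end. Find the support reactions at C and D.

Resultant of the triangular load: ½ × 13.7 × 4.5 = 30.825 kN, acting at 7 m from C (one-third of the span from the peak).
Moments about C: D_y·10.3 − 10·9.4 − 75·5.9 − (½·13.7·4.5)·7 = 0 → D_y = 752.275/10.3 = 73.0364 ≈ 73.04 kN.
ΣF_y = 0: C_y + 73.0364 − 10 − 75 − ½·13.7·4.5 = 0 → C_y = 42.79 kN.
ΣF_x = 0: C_x + 40 = 0 → C_x = -40.00 kN.

C_x = -40.00 kN, C_y = 42.79 kN, D_y = 73.04 kN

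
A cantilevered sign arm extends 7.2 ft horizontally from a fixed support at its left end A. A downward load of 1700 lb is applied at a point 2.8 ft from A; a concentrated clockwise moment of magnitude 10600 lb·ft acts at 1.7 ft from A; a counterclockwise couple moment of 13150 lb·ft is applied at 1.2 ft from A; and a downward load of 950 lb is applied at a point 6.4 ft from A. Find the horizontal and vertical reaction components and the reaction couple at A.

ΣF_x = 0: A_x = 0.
ΣF_y = 0: A_y − 1700 − 950 = 0 → A_y = 2650 lb.
ΣM about A: M_A − 1700·2.8 − 10600 + 13150 − 950·6.4 = 0 → M_A = 8290 lb·ft.

A_x = 0, A_y = 2650 lb, M_A = 8290 lb·ft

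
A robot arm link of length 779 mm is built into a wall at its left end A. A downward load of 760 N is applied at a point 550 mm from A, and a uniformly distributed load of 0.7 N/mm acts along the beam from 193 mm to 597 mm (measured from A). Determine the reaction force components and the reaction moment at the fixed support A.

Resultant of the distributed load: 0.7 × 404 = 282.8 N at 395 mm from A.
ΣF_x = 0: A_x = 0.
ΣF_y = 0: A_y − 760 − 0.7·404 = 0 → A_y = 1043 N.
ΣM about A: M_A − 760·550 − (0.7·404)·395 = 0 → M_A = 529700 N·mm.

A_x = 0, A_y = 1043 N, M_A = 529700 N·mm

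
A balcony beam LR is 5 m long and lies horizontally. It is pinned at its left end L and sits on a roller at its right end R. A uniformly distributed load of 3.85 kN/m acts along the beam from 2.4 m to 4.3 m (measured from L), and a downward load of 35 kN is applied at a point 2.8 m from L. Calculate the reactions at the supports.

L_x = 0, L_y = 17.81 kN, R_y = 24.50 kN

Resultant of the distributed load: 3.85 × 1.9 = 7.315 kN at 3.35 m from L.
ΣM about L: R_y·5 − (3.85·1.9)·3.35 − 35·2.8 = 0 → R_y = 122.50525/5 = 24.501 ≈ 24.50 kN.
ΣF_y = 0: L_y + 24.501 − 3.85·1.9 − 35 = 0 → L_y = 17.81 kN.
ΣF_x = 0: no horizontal applied forces, so L_x = 0.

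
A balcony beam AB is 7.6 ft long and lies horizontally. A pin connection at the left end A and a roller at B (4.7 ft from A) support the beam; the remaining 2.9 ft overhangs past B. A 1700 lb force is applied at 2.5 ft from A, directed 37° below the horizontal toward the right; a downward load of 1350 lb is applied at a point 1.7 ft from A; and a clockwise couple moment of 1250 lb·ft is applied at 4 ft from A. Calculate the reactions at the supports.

A_x = -1358 lb, A_y = 1075 lb, B_y = 1298 lb

Moments about A: B_y·4.7 − 1700·sin37°·2.5 − 1350·1.7 − 1250 = 0 → B_y = 6102.71/4.7 = 1298.45 ≈ 1298 lb.
ΣF_y = 0: A_y + 1298.45 − 1700·sin37° − 1350 = 0 → A_y = 1075 lb.
ΣF_x = 0: A_x + 1700·cos37° = 0 → A_x = -1358 lb.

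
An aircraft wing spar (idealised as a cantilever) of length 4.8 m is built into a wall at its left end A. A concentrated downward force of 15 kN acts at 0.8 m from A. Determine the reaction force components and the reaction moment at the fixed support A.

ΣF_x = 0: A_x = 0.
ΣF_y = 0: A_y − 15 = 0 → A_y = 15.00 kN.
ΣM about A: M_A − 15·0.8 = 0 → M_A = 12.00 kN·m.

A_x = 0, A_y = 15.00 kN, M_A = 12.00 kN·m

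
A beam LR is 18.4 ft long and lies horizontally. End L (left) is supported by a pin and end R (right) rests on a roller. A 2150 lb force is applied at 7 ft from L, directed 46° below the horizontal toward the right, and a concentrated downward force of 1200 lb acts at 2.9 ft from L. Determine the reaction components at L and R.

Moments about L: R_y·18.4 − 2150·sin46°·7 − 1200·2.9 = 0 → R_y = 14306.1/18.4 = 777.505 ≈ 777.5 lb.
ΣF_y = 0: L_y + 777.505 − 2150·sin46° − 1200 = 0 → L_y = 1969 lb.
ΣF_x = 0: L_x + 2150·cos46° = 0 → L_x = -1494 lb.

L_x = -1494 lb, L_y = 1969 lb, R_y = 777.5 lb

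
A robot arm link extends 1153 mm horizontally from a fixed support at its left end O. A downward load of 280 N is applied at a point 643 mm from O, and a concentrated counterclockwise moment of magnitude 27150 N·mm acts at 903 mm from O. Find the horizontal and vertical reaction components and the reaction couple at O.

O_x = 0, O_y = 280.0 N, M_O = 152900 N·mm

ΣF_x = 0: O_x = 0.
ΣF_y = 0: O_y − 280 = 0 → O_y = 280.0 N.
ΣM about O: M_O − 280·643 + 27150 = 0 → M_O = 152900 N·mm.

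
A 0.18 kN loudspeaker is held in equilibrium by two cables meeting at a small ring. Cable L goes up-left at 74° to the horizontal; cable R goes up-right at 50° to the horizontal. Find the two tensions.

T_L = 0.1396 kN, T_R = 0.05985 kN

ΣF_x = 0: −T_L·cos74° + T_R·cos50° = 0 → T_R = 0.428816·T_L.
ΣF_y = 0: T_L·sin74° + T_R·sin50° = 0.18.
Substitute: T_L·(0.961262 + 0.428816·0.766044) = 0.18 → T_L = 0.139562 ≈ 0.1396 kN.
Then T_R = 0.428816 × 0.139562 = 0.05985 kN.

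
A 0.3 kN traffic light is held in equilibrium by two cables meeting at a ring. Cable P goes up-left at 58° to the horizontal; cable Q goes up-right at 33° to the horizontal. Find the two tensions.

ΣF_x = 0: −T_P·cos58° + T_Q·cos33° = 0 → T_Q = 0.631856·T_P.
ΣF_y = 0: T_P·sin58° + T_Q·sin33° = 0.3.
Substitute: T_P·(0.848048 + 0.631856·0.544639) = 0.3 → T_P = 0.25164 ≈ 0.2516 kN.
Then T_Q = 0.631856 × 0.25164 = 0.1590 kN.

T_P = 0.2516 kN, T_Q = 0.1590 kN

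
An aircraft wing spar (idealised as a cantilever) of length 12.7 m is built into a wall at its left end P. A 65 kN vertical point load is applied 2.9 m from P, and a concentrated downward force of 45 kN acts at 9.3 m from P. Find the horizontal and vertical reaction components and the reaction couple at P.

ΣF_x = 0: P_x = 0.
ΣF_y = 0: P_y − 65 − 45 = 0 → P_y = 110.0 kN.
ΣM about P: M_P − 65·2.9 − 45·9.3 = 0 → M_P = 607.0 kN·m.

P_x = 0, P_y = 110.0 kN, M_P = 607.0 kN·m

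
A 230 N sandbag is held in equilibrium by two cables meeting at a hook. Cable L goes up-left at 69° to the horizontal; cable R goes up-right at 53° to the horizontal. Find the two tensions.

T_L = 163.2 N, T_R = 97.19 N

ΣF_x = 0: −T_L·cos69° + T_R·cos53° = 0 → T_R = 0.595479·T_L.
ΣF_y = 0: T_L·sin69° + T_R·sin53° = 230.
Substitute: T_L·(0.93358 + 0.595479·0.798636) = 230 → T_L = 163.219 ≈ 163.2 N.
Then T_R = 0.595479 × 163.219 = 97.19 N.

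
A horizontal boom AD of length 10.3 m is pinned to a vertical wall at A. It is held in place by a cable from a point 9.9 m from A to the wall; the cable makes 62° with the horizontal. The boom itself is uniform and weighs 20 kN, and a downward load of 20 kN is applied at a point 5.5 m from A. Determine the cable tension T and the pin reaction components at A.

T = 24.37 kN, A_x = 11.44 kN, A_y = 18.48 kN

ΣM about A: T·sin62°·9.9 − 20·5.15 − 20·5.5 = 0 → T = 213/(9.9·0.882948) = 24.3674 ≈ 24.37 kN.
ΣF_x = 0: A_x − T·cos62° = 0 → A_x = 24.3674 × 0.469472 = 11.44 kN.
ΣF_y = 0: A_y + T·sin62° − 20 − 20 = 0 → A_y = 40 − 24.3674 × 0.882948 = 18.48 kN.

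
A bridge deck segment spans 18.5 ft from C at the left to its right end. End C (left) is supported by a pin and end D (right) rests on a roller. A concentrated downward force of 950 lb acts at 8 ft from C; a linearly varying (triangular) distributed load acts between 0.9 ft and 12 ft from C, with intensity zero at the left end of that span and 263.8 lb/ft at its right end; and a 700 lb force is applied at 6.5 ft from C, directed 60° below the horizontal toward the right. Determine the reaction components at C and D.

Resultant of the triangular load: ½ × 263.8 × 11.1 = 1464.09 lb, acting at 8.3 ft from C (one-third of the span from the peak).
Moments about C: D_y·18.5 − 950·8 − (½·263.8·11.1)·8.3 − 700·sin60°·6.5 = 0 → D_y = 23692.4/18.5 = 1280.67 ≈ 1281 lb.
ΣF_y = 0: C_y + 1280.67 − 950 − ½·263.8·11.1 − 700·sin60° = 0 → C_y = 1740 lb.
ΣF_x = 0: C_x + 700·cos60° = 0 → C_x = -350.0 lb.

C_x = -350.0 lb, C_y = 1740 lb, D_y = 1281 lb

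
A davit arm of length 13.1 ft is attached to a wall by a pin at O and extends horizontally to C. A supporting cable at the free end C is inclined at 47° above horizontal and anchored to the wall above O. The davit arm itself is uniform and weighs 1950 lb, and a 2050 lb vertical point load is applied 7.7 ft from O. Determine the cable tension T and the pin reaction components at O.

ΣM about O: T·sin47°·13.1 − 1950·6.55 − 2050·7.7 = 0 → T = 28557.5/(13.1·0.731354) = 2980.72 ≈ 2981 lb.
ΣF_x = 0: O_x − T·cos47° = 0 → O_x = 2980.72 × 0.681998 = 2033 lb.
ΣF_y = 0: O_y + T·sin47° − 1950 − 2050 = 0 → O_y = 4000 − 2980.72 × 0.731354 = 1820 lb.

T = 2981 lb, O_x = 2033 lb, O_y = 1820 lb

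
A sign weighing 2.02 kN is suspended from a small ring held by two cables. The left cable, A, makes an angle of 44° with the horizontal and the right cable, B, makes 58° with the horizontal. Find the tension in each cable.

T_A = 1.094 kN, T_B = 1.486 kN

ΣF_x = 0: −T_A·cos44° + T_B·cos58° = 0 → T_B = 1.35745·T_A.
ΣF_y = 0: T_A·sin44° + T_B·sin58° = 2.02.
Substitute: T_A·(0.694658 + 1.35745·0.848048) = 2.02 → T_A = 1.09435 ≈ 1.094 kN.
Then T_B = 1.35745 × 1.09435 = 1.486 kN.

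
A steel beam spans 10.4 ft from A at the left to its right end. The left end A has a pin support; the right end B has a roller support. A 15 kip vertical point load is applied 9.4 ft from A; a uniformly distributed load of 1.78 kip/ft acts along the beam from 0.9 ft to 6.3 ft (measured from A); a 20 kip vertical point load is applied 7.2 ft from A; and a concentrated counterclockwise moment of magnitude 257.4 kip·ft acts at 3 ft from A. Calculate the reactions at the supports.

A_x = 0, A_y = 38.63 kip, B_y = 5.981 kip

Resultant of the distributed load: 1.78 × 5.4 = 9.612 kip at 3.6 ft from A.
Moments about A: B_y·10.4 − 15·9.4 − (1.78·5.4)·3.6 − 20·7.2 + 257.4 = 0 → B_y = 62.2032/10.4 = 5.98108 ≈ 5.981 kip.
ΣF_y = 0: A_y + 5.98108 − 15 − 1.78·5.4 − 20 = 0 → A_y = 38.63 kip.
ΣF_x = 0: no horizontal applied forces, so A_x = 0.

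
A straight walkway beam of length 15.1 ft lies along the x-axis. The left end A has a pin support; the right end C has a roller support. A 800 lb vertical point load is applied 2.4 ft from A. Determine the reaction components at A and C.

ΣM about A: C_y·15.1 − 800·2.4 = 0 → C_y = 1920/15.1 = 127.152 ≈ 127.2 lb.
ΣF_y = 0: A_y + 127.152 − 800 = 0 → A_y = 672.8 lb.
ΣF_x = 0: no horizontal applied forces, so A_x = 0.

A_x = 0, A_y = 672.8 lb, C_y = 127.2 lb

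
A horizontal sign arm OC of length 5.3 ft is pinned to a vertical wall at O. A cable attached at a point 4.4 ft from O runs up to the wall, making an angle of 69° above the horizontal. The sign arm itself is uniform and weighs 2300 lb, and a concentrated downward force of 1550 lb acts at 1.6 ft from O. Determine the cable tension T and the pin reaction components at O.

ΣM about O: T·sin69°·4.4 − 2300·2.65 − 1550·1.6 = 0 → T = 8575/(4.4·0.93358) = 2087.52 ≈ 2088 lb.
ΣF_x = 0: O_x − T·cos69° = 0 → O_x = 2087.52 × 0.358368 = 748.1 lb.
ΣF_y = 0: O_y + T·sin69° − 2300 − 1550 = 0 → O_y = 3850 − 2087.52 × 0.93358 = 1901 lb.

T = 2088 lb, O_x = 748.1 lb, O_y = 1901 lb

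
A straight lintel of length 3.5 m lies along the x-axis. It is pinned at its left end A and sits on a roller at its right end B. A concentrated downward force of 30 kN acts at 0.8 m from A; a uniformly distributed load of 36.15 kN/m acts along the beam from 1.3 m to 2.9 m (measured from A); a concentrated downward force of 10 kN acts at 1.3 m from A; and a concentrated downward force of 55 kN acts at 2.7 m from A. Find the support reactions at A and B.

A_x = 0, A_y = 65.14 kN, B_y = 87.70 kN

Resultant of the distributed load: 36.15 × 1.6 = 57.84 kN at 2.1 m from A.
Taking moments about A: B_y·3.5 − 30·0.8 − (36.15·1.6)·2.1 − 10·1.3 − 55·2.7 = 0 → B_y = 306.964/3.5 = 87.704 ≈ 87.70 kN.
ΣF_y = 0: A_y + 87.704 − 30 − 36.15·1.6 − 10 − 55 = 0 → A_y = 65.14 kN.
ΣF_x = 0: no horizontal applied forces, so A_x = 0.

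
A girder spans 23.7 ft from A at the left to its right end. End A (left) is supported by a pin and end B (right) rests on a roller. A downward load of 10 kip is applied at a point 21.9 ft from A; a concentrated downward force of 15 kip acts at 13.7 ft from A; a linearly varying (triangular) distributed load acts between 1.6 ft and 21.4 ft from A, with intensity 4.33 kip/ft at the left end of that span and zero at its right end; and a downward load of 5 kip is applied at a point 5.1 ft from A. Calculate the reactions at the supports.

A_x = 0, A_y = 39.05 kip, B_y = 33.82 kip

Resultant of the triangular load: ½ × 4.33 × 19.8 = 42.867 kip, acting at 8.2 ft from A (one-third of the span from the peak).
Taking moments about A: B_y·23.7 − 10·21.9 − 15·13.7 − (½·4.33·19.8)·8.2 − 5·5.1 = 0 → B_y = 801.5094/23.7 = 33.819 ≈ 33.82 kip.
ΣF_y = 0: A_y + 33.819 − 10 − 15 − ½·4.33·19.8 − 5 = 0 → A_y = 39.05 kip.
ΣF_x = 0: no horizontal applied forces, so A_x = 0.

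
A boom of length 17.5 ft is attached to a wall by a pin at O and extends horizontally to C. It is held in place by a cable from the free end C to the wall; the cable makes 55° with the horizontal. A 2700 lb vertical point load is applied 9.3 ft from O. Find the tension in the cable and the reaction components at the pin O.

ΣM about O: T·sin55°·17.5 − 2700·9.3 = 0 → T = 25110/(17.5·0.819152) = 1751.64 ≈ 1752 lb.
ΣF_x = 0: O_x − T·cos55° = 0 → O_x = 1751.64 × 0.573576 = 1005 lb.
ΣF_y = 0: O_y + T·sin55° − 2700 = 0 → O_y = 2700 − 1751.64 × 0.819152 = 1265 lb.

T = 1752 lb, O_x = 1005 lb, O_y = 1265 lb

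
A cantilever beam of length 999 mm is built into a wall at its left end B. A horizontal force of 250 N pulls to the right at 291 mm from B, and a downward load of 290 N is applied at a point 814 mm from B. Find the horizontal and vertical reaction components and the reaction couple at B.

ΣF_x = 0: B_x + 250 = 0 → B_x = -250.0 N.
ΣF_y = 0: B_y − 290 = 0 → B_y = 290.0 N.
ΣM about B: M_B − 290·814 = 0 → M_B = 236100 N·mm.

B_x = -250.0 N, B_y = 290.0 N, M_B = 236100 N·mm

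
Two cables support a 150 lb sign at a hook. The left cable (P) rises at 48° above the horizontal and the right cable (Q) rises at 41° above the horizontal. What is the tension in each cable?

ΣF_x = 0: −T_P·cos48° + T_Q·cos41° = 0 → T_Q = 0.886607·T_P.
ΣF_y = 0: T_P·sin48° + T_Q·sin41° = 150.
Substitute: T_P·(0.743145 + 0.886607·0.656059) = 150 → T_P = 113.224 ≈ 113.2 lb.
Then T_Q = 0.886607 × 113.224 = 100.4 lb.

T_P = 113.2 lb, T_Q = 100.4 lb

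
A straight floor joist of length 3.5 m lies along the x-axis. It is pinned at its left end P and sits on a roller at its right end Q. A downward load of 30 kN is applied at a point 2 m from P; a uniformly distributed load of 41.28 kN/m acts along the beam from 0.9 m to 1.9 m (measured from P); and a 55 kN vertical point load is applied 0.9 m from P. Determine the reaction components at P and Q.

P_x = 0, P_y = 78.48 kN, Q_y = 47.80 kN

Resultant of the distributed load: 41.28 × 1 = 41.28 kN at 1.4 m from P.
Taking moments about P: Q_y·3.5 − 30·2 − (41.28·1)·1.4 − 55·0.9 = 0 → Q_y = 167.292/3.5 = 47.7977 ≈ 47.80 kN.
ΣF_y = 0: P_y + 47.7977 − 30 − 41.28·1 − 55 = 0 → P_y = 78.48 kN.
ΣF_x = 0: no horizontal applied forces, so P_x = 0.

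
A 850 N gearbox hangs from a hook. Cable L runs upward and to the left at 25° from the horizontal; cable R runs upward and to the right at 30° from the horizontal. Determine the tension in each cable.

ΣF_x = 0: −T_L·cos25° + T_R·cos30° = 0 → T_R = 1.04651·T_L.
ΣF_y = 0: T_L·sin25° + T_R·sin30° = 850.
Substitute: T_L·(0.422618 + 1.04651·0.5) = 850 → T_L = 898.641 ≈ 898.6 N.
Then T_R = 1.04651 × 898.641 = 940.4 N.

T_L = 898.6 N, T_R = 940.4 N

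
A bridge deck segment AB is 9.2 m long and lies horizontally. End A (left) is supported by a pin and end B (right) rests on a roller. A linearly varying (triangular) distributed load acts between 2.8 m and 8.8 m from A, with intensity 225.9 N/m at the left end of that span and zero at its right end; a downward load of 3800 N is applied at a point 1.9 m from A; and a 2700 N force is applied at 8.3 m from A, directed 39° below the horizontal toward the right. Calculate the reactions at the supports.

Resultant of the triangular load: ½ × 225.9 × 6 = 677.7 N, acting at 4.8 m from A (one-third of the span from the peak).
Taking moments about A: B_y·9.2 − (½·225.9·6)·4.8 − 3800·1.9 − 2700·sin39°·8.3 = 0 → B_y = 24576/9.2 = 2671.3 ≈ 2671 N.
ΣF_y = 0: A_y + 2671.3 − ½·225.9·6 − 3800 − 2700·sin39° = 0 → A_y = 3506 N.
ΣF_x = 0: A_x + 2700·cos39° = 0 → A_x = -2098 N.

A_x = -2098 N, A_y = 3506 N, B_y = 2671 N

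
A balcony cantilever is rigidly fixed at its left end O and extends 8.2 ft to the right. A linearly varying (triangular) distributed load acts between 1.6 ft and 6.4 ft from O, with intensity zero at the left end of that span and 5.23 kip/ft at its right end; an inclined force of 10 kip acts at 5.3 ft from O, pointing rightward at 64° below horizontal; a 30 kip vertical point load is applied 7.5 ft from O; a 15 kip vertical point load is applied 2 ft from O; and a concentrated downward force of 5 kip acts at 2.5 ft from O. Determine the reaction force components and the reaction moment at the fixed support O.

O_x = -4.384 kip, O_y = 71.54 kip, M_O = 375.4 kip·ft

Resultant of the triangular load: ½ × 5.23 × 4.8 = 12.552 kip, acting at 4.8 ft from O (one-third of the span from the peak).
ΣF_x = 0: O_x + 10·cos64° = 0 → O_x = -4.384 kip.
ΣF_y = 0: O_y − ½·5.23·4.8 − 10·sin64° − 30 − 15 − 5 = 0 → O_y = 71.54 kip.
ΣM about O: M_O − (½·5.23·4.8)·4.8 − 10·sin64°·5.3 − 30·7.5 − 15·2 − 5·2.5 = 0 → M_O = 375.4 kip·ft.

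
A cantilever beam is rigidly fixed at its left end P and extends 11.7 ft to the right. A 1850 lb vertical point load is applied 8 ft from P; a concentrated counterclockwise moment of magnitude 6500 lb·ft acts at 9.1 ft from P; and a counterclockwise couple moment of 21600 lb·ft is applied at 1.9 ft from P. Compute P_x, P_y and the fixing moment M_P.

ΣF_x = 0: P_x = 0.
ΣF_y = 0: P_y − 1850 = 0 → P_y = 1850 lb.
ΣM about P: M_P − 1850·8 + 6500 + 21600 = 0 → M_P = -13300 lb·ft.

P_x = 0, P_y = 1850 lb, M_P = -13300 lb·ft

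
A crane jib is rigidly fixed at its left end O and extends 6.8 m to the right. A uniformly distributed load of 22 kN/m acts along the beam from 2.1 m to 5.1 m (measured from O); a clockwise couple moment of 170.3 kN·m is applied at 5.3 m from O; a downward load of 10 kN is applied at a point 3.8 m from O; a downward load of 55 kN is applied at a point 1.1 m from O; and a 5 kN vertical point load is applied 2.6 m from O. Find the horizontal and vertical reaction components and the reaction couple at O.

Resultant of the distributed load: 22 × 3 = 66 kN at 3.6 m from O.
ΣF_x = 0: O_x = 0.
ΣF_y = 0: O_y − 22·3 − 10 − 55 − 5 = 0 → O_y = 136.0 kN.
ΣM about O: M_O − (22·3)·3.6 − 170.3 − 10·3.8 − 55·1.1 − 5·2.6 = 0 → M_O = 519.4 kN·m.

O_x = 0, O_y = 136.0 kN, M_O = 519.4 kN·m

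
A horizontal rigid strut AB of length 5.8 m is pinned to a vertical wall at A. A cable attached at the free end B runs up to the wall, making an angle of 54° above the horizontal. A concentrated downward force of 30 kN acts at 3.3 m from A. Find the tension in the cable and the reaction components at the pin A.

T = 21.10 kN, A_x = 12.40 kN, A_y = 12.93 kN

ΣM about A: T·sin54°·5.8 − 30·3.3 = 0 → T = 99/(5.8·0.809017) = 21.0984 ≈ 21.10 kN.
ΣF_x = 0: A_x − T·cos54° = 0 → A_x = 21.0984 × 0.587785 = 12.40 kN.
ΣF_y = 0: A_y + T·sin54° − 30 = 0 → A_y = 30 − 21.0984 × 0.809017 = 12.93 kN.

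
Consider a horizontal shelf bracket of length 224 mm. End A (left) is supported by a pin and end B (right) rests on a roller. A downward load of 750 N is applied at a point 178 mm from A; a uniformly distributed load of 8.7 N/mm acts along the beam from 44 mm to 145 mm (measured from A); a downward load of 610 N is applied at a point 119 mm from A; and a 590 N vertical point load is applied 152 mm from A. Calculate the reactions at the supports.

Resultant of the distributed load: 8.7 × 101 = 878.7 N at 94.5 mm from A.
ΣM about A: B_y·224 − 750·178 − (8.7·101)·94.5 − 610·119 − 590·152 = 0 → B_y = 378807.15/224 = 1691.1 ≈ 1691 N.
ΣF_y = 0: A_y + 1691.1 − 750 − 8.7·101 − 610 − 590 = 0 → A_y = 1138 N.
ΣF_x = 0: no horizontal applied forces, so A_x = 0.

A_x = 0, A_y = 1138 N, B_y = 1691 N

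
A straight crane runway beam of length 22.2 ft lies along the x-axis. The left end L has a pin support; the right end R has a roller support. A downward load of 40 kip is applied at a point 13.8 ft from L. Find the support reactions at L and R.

L_x = 0, L_y = 15.14 kip, R_y = 24.86 kip

ΣM about L: R_y·22.2 − 40·13.8 = 0 → R_y = 552/22.2 = 24.8649 ≈ 24.86 kip.
ΣF_y = 0: L_y + 24.8649 − 40 = 0 → L_y = 15.14 kip.
ΣF_x = 0: no horizontal applied forces, so L_x = 0.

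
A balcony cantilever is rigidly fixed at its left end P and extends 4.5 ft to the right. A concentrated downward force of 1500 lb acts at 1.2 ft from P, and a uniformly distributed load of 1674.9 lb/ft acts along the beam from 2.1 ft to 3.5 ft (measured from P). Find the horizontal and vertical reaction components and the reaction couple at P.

P_x = 0, P_y = 3845 lb, M_P = 8366 lb·ft

Resultant of the distributed load: 1674.9 × 1.4 = 2344.86 lb at 2.8 ft from P.
ΣF_x = 0: P_x = 0.
ΣF_y = 0: P_y − 1500 − 1674.9·1.4 = 0 → P_y = 3845 lb.
ΣM about P: M_P − 1500·1.2 − (1674.9·1.4)·2.8 = 0 → M_P = 8366 lb·ft.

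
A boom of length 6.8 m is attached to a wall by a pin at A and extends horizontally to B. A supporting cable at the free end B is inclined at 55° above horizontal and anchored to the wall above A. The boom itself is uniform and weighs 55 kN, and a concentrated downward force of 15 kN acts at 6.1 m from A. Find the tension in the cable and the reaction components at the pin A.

ΣM about A: T·sin55°·6.8 − 55·3.4 − 15·6.1 = 0 → T = 278.5/(6.8·0.819152) = 49.9979 ≈ 50.00 kN.
ΣF_x = 0: A_x − T·cos55° = 0 → A_x = 49.9979 × 0.573576 = 28.68 kN.
ΣF_y = 0: A_y + T·sin55° − 55 − 15 = 0 → A_y = 70 − 49.9979 × 0.819152 = 29.04 kN.

T = 50.00 kN, A_x = 28.68 kN, A_y = 29.04 kN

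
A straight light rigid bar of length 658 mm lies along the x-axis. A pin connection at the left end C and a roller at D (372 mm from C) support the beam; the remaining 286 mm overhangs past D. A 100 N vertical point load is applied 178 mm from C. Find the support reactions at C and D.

C_x = 0, C_y = 52.15 N, D_y = 47.85 N

Moments about C: D_y·372 − 100·178 = 0 → D_y = 17800/372 = 47.8495 ≈ 47.85 N.
ΣF_y = 0: C_y + 47.8495 − 100 = 0 → C_y = 52.15 N.
ΣF_x = 0: no horizontal applied forces, so C_x = 0.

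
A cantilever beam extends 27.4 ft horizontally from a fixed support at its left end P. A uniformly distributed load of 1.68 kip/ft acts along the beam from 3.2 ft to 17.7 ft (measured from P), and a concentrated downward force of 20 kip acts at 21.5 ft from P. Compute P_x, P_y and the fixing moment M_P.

P_x = 0, P_y = 44.36 kip, M_P = 684.6 kip·ft

Resultant of the distributed load: 1.68 × 14.5 = 24.36 kip at 10.45 ft from P.
ΣF_x = 0: P_x = 0.
ΣF_y = 0: P_y − 1.68·14.5 − 20 = 0 → P_y = 44.36 kip.
ΣM about P: M_P − (1.68·14.5)·10.45 − 20·21.5 = 0 → M_P = 684.6 kip·ft.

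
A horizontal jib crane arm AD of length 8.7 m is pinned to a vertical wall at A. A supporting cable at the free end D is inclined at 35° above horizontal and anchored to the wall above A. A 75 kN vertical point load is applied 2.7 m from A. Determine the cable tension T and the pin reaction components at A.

T = 40.58 kN, A_x = 33.24 kN, A_y = 51.72 kN

ΣM about A: T·sin35°·8.7 − 75·2.7 = 0 → T = 202.5/(8.7·0.573576) = 40.5803 ≈ 40.58 kN.
ΣF_x = 0: A_x − T·cos35° = 0 → A_x = 40.5803 × 0.819152 = 33.24 kN.
ΣF_y = 0: A_y + T·sin35° − 75 = 0 → A_y = 75 − 40.5803 × 0.573576 = 51.72 kN.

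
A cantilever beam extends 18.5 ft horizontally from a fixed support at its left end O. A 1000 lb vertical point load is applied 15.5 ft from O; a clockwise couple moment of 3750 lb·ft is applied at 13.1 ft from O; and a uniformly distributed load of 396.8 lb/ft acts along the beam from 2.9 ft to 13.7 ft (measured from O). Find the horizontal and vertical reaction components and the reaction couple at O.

Resultant of the distributed load: 396.8 × 10.8 = 4285.44 lb at 8.3 ft from O.
ΣF_x = 0: O_x = 0.
ΣF_y = 0: O_y − 1000 − 396.8·10.8 = 0 → O_y = 5285 lb.
ΣM about O: M_O − 1000·15.5 − 3750 − (396.8·10.8)·8.3 = 0 → M_O = 54820 lb·ft.

O_x = 0, O_y = 5285 lb, M_O = 54820 lb·ft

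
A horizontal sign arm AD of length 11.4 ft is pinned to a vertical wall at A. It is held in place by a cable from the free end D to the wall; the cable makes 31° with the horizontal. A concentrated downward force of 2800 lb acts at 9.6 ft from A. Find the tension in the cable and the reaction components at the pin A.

ΣM about A: T·sin31°·11.4 − 2800·9.6 = 0 → T = 26880/(11.4·0.515038) = 4578.1 ≈ 4578 lb.
ΣF_x = 0: A_x − T·cos31° = 0 → A_x = 4578.1 × 0.857167 = 3924 lb.
ΣF_y = 0: A_y + T·sin31° − 2800 = 0 → A_y = 2800 − 4578.1 × 0.515038 = 442.1 lb.

T = 4578 lb, A_x = 3924 lb, A_y = 442.1 lb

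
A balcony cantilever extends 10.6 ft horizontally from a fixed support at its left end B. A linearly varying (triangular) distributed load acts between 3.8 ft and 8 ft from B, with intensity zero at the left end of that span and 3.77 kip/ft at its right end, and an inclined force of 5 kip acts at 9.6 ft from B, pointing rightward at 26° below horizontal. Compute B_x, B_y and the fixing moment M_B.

Resultant of the triangular load: ½ × 3.77 × 4.2 = 7.917 kip, acting at 6.6 ft from B (one-third of the span from the peak).
ΣF_x = 0: B_x + 5·cos26° = 0 → B_x = -4.494 kip.
ΣF_y = 0: B_y − ½·3.77·4.2 − 5·sin26° = 0 → B_y = 10.11 kip.
ΣM about B: M_B − (½·3.77·4.2)·6.6 − 5·sin26°·9.6 = 0 → M_B = 73.29 kip·ft.

B_x = -4.494 kip, B_y = 10.11 kip, M_B = 73.29 kip·ft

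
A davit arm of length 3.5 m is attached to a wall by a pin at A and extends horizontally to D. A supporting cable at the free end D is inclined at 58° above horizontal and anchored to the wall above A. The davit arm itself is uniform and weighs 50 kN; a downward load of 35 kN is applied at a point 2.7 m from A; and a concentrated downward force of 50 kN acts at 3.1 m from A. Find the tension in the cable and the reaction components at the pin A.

ΣM about A: T·sin58°·3.5 − 50·1.75 − 35·2.7 − 50·3.1 = 0 → T = 337/(3.5·0.848048) = 113.538 ≈ 113.5 kN.
ΣF_x = 0: A_x − T·cos58° = 0 → A_x = 113.538 × 0.529919 = 60.17 kN.
ΣF_y = 0: A_y + T·sin58° − 50 − 35 − 50 = 0 → A_y = 135 − 113.538 × 0.848048 = 38.71 kN.

T = 113.5 kN, A_x = 60.17 kN, A_y = 38.71 kN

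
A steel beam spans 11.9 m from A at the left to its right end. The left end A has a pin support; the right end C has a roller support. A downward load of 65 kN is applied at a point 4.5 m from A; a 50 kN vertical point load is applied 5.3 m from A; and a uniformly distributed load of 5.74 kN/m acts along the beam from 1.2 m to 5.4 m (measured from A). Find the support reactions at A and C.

A_x = 0, A_y = 85.57 kN, C_y = 53.53 kN

Resultant of the distributed load: 5.74 × 4.2 = 24.108 kN at 3.3 m from A.
Taking moments about A: C_y·11.9 − 65·4.5 − 50·5.3 − (5.74·4.2)·3.3 = 0 → C_y = 637.0564/11.9 = 53.5342 ≈ 53.53 kN.
ΣF_y = 0: A_y + 53.5342 − 65 − 50 − 5.74·4.2 = 0 → A_y = 85.57 kN.
ΣF_x = 0: no horizontal applied forces, so A_x = 0.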